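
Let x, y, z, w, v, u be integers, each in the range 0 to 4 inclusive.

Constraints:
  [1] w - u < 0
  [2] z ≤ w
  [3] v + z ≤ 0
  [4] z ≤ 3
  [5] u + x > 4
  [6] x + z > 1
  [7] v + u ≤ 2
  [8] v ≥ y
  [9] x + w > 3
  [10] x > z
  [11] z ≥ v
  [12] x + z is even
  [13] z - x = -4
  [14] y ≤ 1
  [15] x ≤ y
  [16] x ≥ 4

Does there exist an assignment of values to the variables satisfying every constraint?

Unsatisfiable

From constraint 16: x ≥ 4. From constraints 14 and 15: x ≤ y and y ≤ 1, so x ≤ 1. But 1 < 4, so no value of x works.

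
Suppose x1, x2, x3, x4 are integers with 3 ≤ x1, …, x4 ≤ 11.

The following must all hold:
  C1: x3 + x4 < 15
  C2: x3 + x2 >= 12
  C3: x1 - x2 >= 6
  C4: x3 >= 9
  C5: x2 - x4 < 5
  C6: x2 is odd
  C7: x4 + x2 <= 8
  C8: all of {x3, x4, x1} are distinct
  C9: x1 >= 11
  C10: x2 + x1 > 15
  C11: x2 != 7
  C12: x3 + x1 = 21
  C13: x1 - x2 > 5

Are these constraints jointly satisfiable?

The assignment x1 = 11, x2 = 5, x3 = 10, x4 = 3 works:
  constraint 1 holds since x3 + x4 = 13.
  constraint 2 holds since x3 + x2 = 15.
  constraint 3 holds since x1 - x2 = 6.
The rest check out directly.

Satisfiable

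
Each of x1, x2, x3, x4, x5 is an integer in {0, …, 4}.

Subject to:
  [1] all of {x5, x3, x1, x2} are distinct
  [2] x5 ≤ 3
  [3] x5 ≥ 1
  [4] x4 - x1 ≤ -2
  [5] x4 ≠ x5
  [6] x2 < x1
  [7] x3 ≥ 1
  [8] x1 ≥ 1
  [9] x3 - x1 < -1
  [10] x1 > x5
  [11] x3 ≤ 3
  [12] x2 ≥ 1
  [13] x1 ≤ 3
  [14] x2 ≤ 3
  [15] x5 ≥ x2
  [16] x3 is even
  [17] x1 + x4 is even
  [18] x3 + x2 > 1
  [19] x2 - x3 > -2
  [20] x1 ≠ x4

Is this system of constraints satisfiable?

Unsatisfiable

Constraints 2, 3, 7, 8, 11, 12, 13, and 14 confine each of x5, x3, x1, x2 to the 3 values {1, …, 3}.
Constraint 1 requires all 4 of them to be distinct, but only 3 values are available — impossible by the pigeonhole principle.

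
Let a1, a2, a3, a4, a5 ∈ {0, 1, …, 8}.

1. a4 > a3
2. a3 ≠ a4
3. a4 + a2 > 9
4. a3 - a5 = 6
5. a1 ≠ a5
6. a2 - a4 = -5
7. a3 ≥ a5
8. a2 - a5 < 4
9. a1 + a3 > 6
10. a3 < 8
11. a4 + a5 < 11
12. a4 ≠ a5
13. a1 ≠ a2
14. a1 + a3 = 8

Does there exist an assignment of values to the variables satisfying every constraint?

Try a1 = 2, a2 = 3, a3 = 6, a4 = 8, a5 = 0.
Check constraint 3: a4 + a2 = 11; constraint 4: a3 - a5 = 6; constraint 6: a2 - a4 = -5. The remaining constraints are straightforward to verify.

Satisfiable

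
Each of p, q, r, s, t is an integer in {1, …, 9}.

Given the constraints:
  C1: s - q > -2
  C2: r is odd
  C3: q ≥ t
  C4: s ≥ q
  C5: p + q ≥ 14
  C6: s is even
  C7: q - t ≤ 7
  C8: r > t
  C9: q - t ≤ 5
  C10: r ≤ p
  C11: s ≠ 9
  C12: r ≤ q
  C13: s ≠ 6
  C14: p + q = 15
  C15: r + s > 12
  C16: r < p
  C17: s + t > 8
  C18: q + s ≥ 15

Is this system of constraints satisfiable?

Satisfiable

One satisfying assignment is p = 8, q = 7, r = 7, s = 8, t = 2.
For the less obvious constraints — constraint 1: s - q = 1; constraint 5: p + q = 15 — and the others hold by inspection.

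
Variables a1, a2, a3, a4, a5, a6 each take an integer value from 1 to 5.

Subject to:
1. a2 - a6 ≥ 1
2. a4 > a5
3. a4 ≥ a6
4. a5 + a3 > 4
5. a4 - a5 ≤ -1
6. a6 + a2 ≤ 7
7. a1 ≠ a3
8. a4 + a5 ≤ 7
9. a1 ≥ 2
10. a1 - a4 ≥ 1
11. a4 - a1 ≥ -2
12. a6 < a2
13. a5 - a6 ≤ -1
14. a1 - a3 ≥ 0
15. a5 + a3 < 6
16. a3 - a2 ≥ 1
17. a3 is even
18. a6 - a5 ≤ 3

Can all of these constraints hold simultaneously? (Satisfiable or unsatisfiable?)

Constraints 1, 5, 11, 13, 14, and 16 give a5 − a4 ≥ 1, a4 − a1 ≥ -2, a1 − a3 ≥ 0, a3 − a2 ≥ 1, a2 − a6 ≥ 1, a6 − a5 ≥ 1.
Adding all 6 inequalities: the left sides telescope to 0, and the right sides sum to 1 + (-2) + 0 + 1 + 1 + 1 = 2. So 0 ≥ 2, which is false.

Unsatisfiable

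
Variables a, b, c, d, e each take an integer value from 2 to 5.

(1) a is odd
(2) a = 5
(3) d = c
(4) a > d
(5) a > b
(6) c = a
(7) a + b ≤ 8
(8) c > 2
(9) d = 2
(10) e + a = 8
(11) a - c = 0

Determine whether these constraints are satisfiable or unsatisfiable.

Constraint 9 fixes d = 2 and constraint 2 fixes a = 5. Constraints 3 and 6 give d = c = a, so d = a. But 2 ≠ 5 — contradiction.

Unsatisfiable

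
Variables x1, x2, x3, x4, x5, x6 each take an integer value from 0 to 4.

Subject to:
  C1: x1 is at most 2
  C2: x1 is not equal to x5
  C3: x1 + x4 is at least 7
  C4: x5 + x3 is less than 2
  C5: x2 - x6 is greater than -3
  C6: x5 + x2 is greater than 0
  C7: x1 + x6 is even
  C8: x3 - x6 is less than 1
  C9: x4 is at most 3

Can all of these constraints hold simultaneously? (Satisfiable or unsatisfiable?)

From constraint 1: x1 ≤ 2. From constraint 9: x4 ≤ 3. Hence x1 + x4 ≤ 5. But constraint 3 requires x1 + x4 ≥ 7, and 7 > 5. Contradiction.

Unsatisfiable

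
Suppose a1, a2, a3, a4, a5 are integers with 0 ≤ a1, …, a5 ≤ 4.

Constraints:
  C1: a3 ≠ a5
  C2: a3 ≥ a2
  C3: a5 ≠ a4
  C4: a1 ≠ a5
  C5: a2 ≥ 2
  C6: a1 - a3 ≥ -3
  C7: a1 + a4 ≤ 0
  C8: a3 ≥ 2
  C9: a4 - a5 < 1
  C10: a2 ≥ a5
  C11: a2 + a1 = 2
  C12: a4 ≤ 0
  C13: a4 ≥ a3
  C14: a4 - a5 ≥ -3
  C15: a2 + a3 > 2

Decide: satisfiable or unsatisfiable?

Unsatisfiable

From constraints 2 and 5: a3 ≥ a2 and a2 ≥ 2, so a3 ≥ 2. From constraints 12 and 13: a3 ≤ a4 and a4 ≤ 0, so a3 ≤ 0. But 0 < 2, so no value of a3 works.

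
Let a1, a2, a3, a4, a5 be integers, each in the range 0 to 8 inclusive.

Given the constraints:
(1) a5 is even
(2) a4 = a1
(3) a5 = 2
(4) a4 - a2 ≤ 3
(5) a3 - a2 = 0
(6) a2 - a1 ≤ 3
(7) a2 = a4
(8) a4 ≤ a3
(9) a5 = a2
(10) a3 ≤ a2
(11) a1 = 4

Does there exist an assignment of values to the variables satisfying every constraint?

Constraint 3 fixes a5 = 2 and constraint 11 fixes a1 = 4. Constraints 2, 7, and 9 give a5 = a2 = a4 = a1, so a5 = a1. But 2 ≠ 4 — contradiction.

Unsatisfiable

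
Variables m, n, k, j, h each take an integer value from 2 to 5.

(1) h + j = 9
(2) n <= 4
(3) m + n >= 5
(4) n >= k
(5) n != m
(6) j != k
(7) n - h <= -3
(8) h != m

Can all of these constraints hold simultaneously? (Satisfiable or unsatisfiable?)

One satisfying assignment is m = 3, n = 2, k = 2, j = 4, h = 5.
For the less obvious constraints — constraint 1: h + j = 9; constraint 3: m + n = 5; constraint 7: n - h = -3 — and the others hold by inspection.

Satisfiable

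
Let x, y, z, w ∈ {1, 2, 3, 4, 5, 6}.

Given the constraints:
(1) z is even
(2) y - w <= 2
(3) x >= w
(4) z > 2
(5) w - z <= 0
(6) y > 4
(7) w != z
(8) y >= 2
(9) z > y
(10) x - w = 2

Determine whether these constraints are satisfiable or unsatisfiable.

Try x = 5, y = 5, z = 6, w = 3.
Check constraint 2: y - w = 2; constraint 5: w - z = -3. The remaining constraints are straightforward to verify.

Satisfiable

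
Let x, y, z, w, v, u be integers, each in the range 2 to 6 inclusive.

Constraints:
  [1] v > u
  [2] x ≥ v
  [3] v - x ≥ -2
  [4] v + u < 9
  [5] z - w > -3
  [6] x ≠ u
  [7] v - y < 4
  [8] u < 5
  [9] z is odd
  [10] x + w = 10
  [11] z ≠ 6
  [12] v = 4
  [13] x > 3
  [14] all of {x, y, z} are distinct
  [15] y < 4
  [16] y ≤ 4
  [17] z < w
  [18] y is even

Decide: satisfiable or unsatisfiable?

Satisfiable

Setting (x, y, z, w, v, u) = (6, 2, 3, 4, 4, 2) satisfies everything: constraint 3: v - x = -2; constraint 4: v + u = 6; constraint 5: z - w = -1, and the others follow.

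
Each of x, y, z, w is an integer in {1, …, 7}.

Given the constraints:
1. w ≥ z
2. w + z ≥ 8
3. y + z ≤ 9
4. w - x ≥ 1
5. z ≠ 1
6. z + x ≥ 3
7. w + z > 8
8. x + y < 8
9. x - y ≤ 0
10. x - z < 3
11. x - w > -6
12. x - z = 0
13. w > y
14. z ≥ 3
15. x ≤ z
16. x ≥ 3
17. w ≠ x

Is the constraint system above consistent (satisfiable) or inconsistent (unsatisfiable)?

Satisfiable

The assignment x = 3, y = 3, z = 3, w = 7 works:
  constraint 2 holds since w + z = 10.
  constraint 3 holds since y + z = 6.
  constraint 4 holds since w - x = 4.
The rest check out directly.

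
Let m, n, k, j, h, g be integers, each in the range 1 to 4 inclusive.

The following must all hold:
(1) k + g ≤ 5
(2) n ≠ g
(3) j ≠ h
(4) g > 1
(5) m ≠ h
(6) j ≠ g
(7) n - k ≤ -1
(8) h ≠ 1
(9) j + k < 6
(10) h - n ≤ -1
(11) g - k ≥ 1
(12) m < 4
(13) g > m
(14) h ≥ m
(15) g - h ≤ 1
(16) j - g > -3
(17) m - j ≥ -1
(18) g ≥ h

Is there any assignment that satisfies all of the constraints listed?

Constraints 7, 10, 11, and 15 give k − n ≥ 1, n − h ≥ 1, h − g ≥ -1, g − k ≥ 1.
Adding all 4 inequalities: the left sides telescope to 0, and the right sides sum to 1 + 1 + (-1) + 1 = 2. So 0 ≥ 2, which is false.

Unsatisfiable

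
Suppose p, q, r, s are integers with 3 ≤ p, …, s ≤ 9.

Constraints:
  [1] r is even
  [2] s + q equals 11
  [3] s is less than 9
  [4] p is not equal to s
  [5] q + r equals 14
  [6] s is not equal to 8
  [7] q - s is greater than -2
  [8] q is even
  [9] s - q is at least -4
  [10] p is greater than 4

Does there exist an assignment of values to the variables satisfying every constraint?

Setting (p, q, r, s) = (8, 6, 8, 5) satisfies everything: constraint 2: s + q = 11; constraint 5: q + r = 14, and the others follow.

Satisfiable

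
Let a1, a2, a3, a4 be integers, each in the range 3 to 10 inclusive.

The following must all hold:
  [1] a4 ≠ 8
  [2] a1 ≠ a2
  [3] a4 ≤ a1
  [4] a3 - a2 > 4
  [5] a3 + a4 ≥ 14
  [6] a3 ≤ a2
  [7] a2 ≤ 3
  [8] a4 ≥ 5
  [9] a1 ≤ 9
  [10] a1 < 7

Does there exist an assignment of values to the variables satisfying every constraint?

From constraints 6 and 7: a3 ≤ a2 ≤ 3. From constraints 3 and 9: a4 ≤ a1 ≤ 9. Hence a3 + a4 ≤ 12. But constraint 5 requires a3 + a4 ≥ 14, and 14 > 12. Contradiction.

Unsatisfiable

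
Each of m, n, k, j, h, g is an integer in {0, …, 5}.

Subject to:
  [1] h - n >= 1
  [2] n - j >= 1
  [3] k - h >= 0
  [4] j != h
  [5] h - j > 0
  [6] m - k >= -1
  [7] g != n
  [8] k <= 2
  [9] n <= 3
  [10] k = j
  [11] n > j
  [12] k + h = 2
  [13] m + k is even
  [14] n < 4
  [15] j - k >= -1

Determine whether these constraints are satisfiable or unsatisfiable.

Constraints 1, 2, 3, and 15 give n − j ≥ 1, j − k ≥ -1, k − h ≥ 0, h − n ≥ 1.
Adding all 4 inequalities: the left sides telescope to 0, and the right sides sum to 1 + (-1) + 0 + 1 = 1. So 0 ≥ 1, which is false.

Unsatisfiable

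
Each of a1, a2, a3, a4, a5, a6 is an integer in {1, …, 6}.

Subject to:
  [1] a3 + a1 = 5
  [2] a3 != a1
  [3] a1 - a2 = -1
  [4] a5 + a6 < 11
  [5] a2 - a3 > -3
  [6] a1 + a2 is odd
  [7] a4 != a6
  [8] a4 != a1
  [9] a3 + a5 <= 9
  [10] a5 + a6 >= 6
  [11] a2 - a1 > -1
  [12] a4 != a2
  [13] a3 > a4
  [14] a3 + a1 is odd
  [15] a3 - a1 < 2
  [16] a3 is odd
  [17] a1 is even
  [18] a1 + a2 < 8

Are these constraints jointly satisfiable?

Satisfiable

Try a1 = 2, a2 = 3, a3 = 3, a4 = 1, a5 = 6, a6 = 2.
Check constraint 1: a3 + a1 = 5; constraint 3: a1 - a2 = -1; constraint 4: a5 + a6 = 8. The remaining constraints are straightforward to verify.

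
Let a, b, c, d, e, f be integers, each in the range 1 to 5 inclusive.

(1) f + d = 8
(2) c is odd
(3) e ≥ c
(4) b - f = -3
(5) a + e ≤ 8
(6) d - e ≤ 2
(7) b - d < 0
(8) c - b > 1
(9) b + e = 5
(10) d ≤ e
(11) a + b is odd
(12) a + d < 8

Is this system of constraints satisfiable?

Satisfiable

Setting (a, b, c, d, e, f) = (2, 1, 3, 4, 4, 4) satisfies everything: constraint 1: f + d = 8; constraint 4: b - f = -3, and the others follow.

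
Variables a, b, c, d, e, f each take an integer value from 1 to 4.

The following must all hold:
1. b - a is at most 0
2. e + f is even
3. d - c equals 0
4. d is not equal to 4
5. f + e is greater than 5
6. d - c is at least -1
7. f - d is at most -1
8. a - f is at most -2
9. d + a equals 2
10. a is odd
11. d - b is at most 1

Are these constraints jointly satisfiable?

Constraints 1, 7, 8, and 11 give f − a ≥ 2, a − b ≥ 0, b − d ≥ -1, d − f ≥ 1.
Adding all 4 inequalities: the left sides telescope to 0, and the right sides sum to 2 + 0 + (-1) + 1 = 2. So 0 ≥ 2, which is false.

Unsatisfiable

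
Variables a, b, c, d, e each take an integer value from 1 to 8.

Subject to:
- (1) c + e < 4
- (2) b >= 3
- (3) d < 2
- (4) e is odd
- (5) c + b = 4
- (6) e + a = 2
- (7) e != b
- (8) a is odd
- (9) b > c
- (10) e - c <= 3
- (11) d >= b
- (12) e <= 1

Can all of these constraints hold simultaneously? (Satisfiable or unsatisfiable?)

From constraints 2 and 11: d ≥ b and b ≥ 3, so d ≥ 3. From constraint 3: d ≤ 1. But 1 < 3, so no value of d works.

Unsatisfiable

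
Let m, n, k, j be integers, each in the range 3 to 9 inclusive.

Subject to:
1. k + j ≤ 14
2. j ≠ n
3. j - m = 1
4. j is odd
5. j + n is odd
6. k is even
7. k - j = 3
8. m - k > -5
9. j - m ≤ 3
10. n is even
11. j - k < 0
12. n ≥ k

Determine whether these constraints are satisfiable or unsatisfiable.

Satisfiable

Take m = 4, n = 8, k = 8, j = 5. Then constraint 1: k + j = 13; constraint 3: j - m = 1; constraint 7: k - j = 3, and every other listed constraint is also met.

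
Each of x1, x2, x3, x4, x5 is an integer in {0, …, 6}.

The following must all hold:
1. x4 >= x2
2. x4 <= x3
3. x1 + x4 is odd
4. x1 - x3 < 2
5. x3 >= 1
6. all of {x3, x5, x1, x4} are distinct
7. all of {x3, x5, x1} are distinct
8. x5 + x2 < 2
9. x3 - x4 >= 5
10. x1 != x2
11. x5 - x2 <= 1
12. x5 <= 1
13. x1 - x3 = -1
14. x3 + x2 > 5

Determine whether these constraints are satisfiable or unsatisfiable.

Take x1 = 5, x2 = 0, x3 = 6, x4 = 0, x5 = 1. Then constraint 4: x1 - x3 = -1; constraint 8: x5 + x2 = 1; constraint 9: x3 - x4 = 6, and every other listed constraint is also met.

Satisfiable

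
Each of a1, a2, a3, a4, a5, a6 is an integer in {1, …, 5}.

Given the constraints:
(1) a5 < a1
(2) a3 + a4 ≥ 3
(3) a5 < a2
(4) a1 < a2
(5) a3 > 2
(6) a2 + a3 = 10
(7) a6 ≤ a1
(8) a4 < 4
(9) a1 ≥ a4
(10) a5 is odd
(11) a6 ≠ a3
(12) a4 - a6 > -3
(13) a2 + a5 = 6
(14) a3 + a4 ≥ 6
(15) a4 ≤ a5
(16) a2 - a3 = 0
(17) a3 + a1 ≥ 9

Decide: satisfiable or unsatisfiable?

Satisfiable

Take a1 = 4, a2 = 5, a3 = 5, a4 = 1, a5 = 1, a6 = 2. Then constraint 2: a3 + a4 = 6; constraint 6: a2 + a3 = 10, and every other listed constraint is also met.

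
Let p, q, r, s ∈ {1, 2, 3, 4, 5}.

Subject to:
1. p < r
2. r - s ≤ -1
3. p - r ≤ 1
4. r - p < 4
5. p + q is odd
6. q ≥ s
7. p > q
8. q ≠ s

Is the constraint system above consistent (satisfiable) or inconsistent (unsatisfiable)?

Unsatisfiable

Constraints 1, 2, 6, and 7 give s ≤ q, q < p, p < r, r < s. Chaining: s ≤ q < p < r < s, which forces s < s — impossible.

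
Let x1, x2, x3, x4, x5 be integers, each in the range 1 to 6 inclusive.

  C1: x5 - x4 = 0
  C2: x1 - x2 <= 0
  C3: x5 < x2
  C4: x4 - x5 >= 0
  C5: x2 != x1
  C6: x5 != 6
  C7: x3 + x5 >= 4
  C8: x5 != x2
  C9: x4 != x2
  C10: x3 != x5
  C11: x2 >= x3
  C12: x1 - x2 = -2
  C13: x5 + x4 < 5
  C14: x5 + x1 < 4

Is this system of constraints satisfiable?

One satisfying assignment is x1 = 1, x2 = 3, x3 = 3, x4 = 1, x5 = 1.
For the less obvious constraints — constraint 1: x5 - x4 = 0; constraint 2: x1 - x2 = -2; constraint 4: x4 - x5 = 0 — and the others hold by inspection.

Satisfiable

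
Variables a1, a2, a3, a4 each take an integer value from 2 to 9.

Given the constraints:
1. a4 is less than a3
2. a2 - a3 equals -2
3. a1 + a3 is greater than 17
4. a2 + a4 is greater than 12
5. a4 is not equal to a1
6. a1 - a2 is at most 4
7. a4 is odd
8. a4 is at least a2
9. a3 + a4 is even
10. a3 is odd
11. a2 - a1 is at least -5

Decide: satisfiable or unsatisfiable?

Take a1 = 9, a2 = 7, a3 = 9, a4 = 7. Then constraint 2: a2 - a3 = -2; constraint 3: a1 + a3 = 18, and every other listed constraint is also met.

Satisfiable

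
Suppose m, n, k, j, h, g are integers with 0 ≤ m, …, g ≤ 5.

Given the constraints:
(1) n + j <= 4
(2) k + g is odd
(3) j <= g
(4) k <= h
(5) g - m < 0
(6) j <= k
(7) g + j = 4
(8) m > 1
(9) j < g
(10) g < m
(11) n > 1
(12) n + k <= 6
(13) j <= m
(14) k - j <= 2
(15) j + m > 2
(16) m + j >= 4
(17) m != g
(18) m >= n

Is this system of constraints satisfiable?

Take m = 4, n = 3, k = 2, j = 1, h = 2, g = 3. Then constraint 1: n + j = 4; constraint 5: g - m = -1; constraint 7: g + j = 4, and every other listed constraint is also met.

Satisfiable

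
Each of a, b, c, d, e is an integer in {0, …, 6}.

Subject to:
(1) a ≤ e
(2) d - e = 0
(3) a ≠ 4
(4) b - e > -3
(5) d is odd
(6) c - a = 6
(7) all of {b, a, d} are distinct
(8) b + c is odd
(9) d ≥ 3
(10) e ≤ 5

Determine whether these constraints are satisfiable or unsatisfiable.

Satisfiable

The assignment a = 0, b = 3, c = 6, d = 5, e = 5 works:
  constraint 2 holds since d - e = 0.
  constraint 4 holds since b - e = -2.
The rest check out directly.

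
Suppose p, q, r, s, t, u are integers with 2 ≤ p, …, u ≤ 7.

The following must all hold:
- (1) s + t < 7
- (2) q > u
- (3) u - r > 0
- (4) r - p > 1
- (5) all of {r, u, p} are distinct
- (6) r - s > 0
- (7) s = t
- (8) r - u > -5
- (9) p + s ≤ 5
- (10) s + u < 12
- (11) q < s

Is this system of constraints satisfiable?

Constraints 2, 3, 6, and 11 give u < q, q < s, s < r, r < u. Chaining: u < q < s < r < u, which forces u < u — impossible.

Unsatisfiable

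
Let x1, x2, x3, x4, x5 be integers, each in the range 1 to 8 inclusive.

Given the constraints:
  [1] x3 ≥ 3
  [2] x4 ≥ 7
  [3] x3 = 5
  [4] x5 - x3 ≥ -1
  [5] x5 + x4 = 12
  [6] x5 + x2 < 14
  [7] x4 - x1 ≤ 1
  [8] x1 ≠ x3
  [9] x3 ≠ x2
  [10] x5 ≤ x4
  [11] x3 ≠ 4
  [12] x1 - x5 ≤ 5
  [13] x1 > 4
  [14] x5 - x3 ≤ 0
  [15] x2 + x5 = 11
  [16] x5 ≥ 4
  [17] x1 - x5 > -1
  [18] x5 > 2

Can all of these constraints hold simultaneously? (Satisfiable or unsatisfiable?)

Try x1 = 7, x2 = 6, x3 = 5, x4 = 7, x5 = 5.
Check constraint 4: x5 - x3 = 0; constraint 5: x5 + x4 = 12; constraint 6: x5 + x2 = 11. The remaining constraints are straightforward to verify.

Satisfiable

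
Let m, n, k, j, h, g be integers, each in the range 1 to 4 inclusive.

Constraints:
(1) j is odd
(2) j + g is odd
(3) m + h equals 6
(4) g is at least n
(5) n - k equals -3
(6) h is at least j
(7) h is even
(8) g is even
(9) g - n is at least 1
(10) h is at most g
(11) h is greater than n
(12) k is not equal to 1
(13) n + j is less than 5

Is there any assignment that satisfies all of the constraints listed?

Satisfiable

Take m = 2, n = 1, k = 4, j = 1, h = 4, g = 4. Then constraint 3: m + h = 6; constraint 5: n - k = -3; constraint 9: g - n = 3, and every other listed constraint is also met.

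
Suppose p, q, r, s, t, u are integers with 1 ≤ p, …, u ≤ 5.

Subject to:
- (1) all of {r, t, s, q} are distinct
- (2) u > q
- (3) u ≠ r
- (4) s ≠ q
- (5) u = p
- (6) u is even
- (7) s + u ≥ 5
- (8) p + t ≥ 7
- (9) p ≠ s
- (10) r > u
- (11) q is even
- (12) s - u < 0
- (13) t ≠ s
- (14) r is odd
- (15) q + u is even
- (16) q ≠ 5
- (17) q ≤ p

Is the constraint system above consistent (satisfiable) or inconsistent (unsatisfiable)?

Satisfiable

Setting (p, q, r, s, t, u) = (4, 2, 5, 1, 3, 4) satisfies everything: constraint 7: s + u = 5; constraint 8: p + t = 7; constraint 12: s - u = -3, and the others follow.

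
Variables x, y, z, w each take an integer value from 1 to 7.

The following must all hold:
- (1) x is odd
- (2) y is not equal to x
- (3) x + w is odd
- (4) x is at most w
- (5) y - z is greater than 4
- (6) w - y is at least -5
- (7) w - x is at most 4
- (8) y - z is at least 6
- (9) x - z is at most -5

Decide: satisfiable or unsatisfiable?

Unsatisfiable

Constraints 6, 7, 8, and 9 give z − x ≥ 5, x − w ≥ -4, w − y ≥ -5, y − z ≥ 6.
Adding all 4 inequalities: the left sides telescope to 0, and the right sides sum to 5 + (-4) + (-5) + 6 = 2. So 0 ≥ 2, which is false.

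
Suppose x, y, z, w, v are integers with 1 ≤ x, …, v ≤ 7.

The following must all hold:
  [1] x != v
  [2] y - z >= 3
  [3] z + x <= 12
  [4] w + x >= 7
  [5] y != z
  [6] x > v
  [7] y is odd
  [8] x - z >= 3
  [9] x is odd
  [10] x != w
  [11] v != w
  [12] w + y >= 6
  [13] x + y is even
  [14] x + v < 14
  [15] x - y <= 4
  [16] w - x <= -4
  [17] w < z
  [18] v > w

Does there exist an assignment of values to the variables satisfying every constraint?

One satisfying assignment is x = 7, y = 5, z = 2, w = 1, v = 6.
For the less obvious constraints — constraint 2: y - z = 3; constraint 3: z + x = 9; constraint 4: w + x = 8 — and the others hold by inspection.

Satisfiable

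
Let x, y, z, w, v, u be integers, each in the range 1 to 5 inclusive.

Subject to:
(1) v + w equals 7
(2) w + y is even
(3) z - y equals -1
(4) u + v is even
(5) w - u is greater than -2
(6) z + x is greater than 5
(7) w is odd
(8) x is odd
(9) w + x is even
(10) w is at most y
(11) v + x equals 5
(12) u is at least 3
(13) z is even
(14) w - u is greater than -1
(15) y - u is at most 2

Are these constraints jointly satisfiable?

Satisfiable

One satisfying assignment is x = 3, y = 5, z = 4, w = 5, v = 2, u = 4.
For the less obvious constraints — constraint 1: v + w = 7; constraint 3: z - y = -1; constraint 5: w - u = 1 — and the others hold by inspection.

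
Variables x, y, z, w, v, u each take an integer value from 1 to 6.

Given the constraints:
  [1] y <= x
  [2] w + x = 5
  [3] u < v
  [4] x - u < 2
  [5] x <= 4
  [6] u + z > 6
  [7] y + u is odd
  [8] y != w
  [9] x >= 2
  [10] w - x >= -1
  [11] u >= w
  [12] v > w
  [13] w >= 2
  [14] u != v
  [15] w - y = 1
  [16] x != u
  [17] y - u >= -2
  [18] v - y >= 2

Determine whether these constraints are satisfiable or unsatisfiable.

One satisfying assignment is x = 3, y = 1, z = 6, w = 2, v = 6, u = 2.
For the less obvious constraints — constraint 2: w + x = 5; constraint 4: x - u = 1; constraint 6: u + z = 8 — and the others hold by inspection.

Satisfiable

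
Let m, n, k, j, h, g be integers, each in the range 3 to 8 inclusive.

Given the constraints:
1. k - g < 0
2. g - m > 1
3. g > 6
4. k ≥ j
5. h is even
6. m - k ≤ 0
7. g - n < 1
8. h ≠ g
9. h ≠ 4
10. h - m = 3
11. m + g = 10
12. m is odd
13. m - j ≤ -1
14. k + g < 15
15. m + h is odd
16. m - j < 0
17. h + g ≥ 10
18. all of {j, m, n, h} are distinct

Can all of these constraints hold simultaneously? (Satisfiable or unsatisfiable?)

Try m = 3, n = 8, k = 6, j = 4, h = 6, g = 7.
Check constraint 1: k - g = -1; constraint 2: g - m = 4. The remaining constraints are straightforward to verify.

Satisfiable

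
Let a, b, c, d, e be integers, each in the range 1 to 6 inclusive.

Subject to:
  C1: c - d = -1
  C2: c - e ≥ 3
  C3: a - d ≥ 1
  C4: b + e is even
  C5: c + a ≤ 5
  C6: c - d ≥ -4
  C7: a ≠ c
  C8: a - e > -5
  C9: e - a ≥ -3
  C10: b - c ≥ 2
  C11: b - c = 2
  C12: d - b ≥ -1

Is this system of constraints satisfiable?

Constraints 2, 3, 9, 10, and 12 give c − e ≥ 3, e − a ≥ -3, a − d ≥ 1, d − b ≥ -1, b − c ≥ 2.
Adding all 5 inequalities: the left sides telescope to 0, and the right sides sum to 3 + (-3) + 1 + (-1) + 2 = 2. So 0 ≥ 2, which is false.

Unsatisfiable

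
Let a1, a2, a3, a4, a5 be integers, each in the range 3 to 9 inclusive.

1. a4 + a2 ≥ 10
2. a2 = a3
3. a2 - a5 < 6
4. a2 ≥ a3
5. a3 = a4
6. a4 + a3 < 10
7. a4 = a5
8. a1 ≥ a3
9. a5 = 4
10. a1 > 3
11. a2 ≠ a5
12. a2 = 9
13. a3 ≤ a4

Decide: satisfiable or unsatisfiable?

Unsatisfiable

Constraint 12 fixes a2 = 9 and constraint 9 fixes a5 = 4. Constraints 2, 5, and 7 give a2 = a3 = a4 = a5, so a2 = a5. But 9 ≠ 4 — contradiction.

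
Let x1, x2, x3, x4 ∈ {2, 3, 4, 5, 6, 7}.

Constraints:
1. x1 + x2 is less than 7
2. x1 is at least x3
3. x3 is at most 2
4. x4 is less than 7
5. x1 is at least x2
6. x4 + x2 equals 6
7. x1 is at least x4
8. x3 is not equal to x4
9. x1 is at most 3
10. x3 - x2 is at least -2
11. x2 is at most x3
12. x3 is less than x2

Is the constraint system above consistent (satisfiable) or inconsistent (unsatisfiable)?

From constraints 7 and 9: x4 ≤ x1 ≤ 3. From constraints 3 and 11: x2 ≤ x3 ≤ 2. Hence x4 + x2 ≤ 5. But constraint 6 requires x4 + x2 = 6, and 6 > 5. Contradiction.

Unsatisfiable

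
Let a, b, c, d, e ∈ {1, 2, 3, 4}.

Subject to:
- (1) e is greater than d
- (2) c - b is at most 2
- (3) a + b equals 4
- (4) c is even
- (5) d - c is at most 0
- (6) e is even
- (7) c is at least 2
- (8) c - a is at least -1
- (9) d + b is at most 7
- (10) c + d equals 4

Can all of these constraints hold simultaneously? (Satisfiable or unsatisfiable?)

Setting (a, b, c, d, e) = (2, 2, 2, 2, 4) satisfies everything: constraint 2: c - b = 0; constraint 3: a + b = 4, and the others follow.

Satisfiable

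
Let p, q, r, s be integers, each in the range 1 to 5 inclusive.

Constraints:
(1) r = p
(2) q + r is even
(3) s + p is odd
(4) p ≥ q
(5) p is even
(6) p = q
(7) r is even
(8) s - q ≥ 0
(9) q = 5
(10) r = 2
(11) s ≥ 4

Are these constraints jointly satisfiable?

Constraint 10 fixes r = 2 and constraint 9 fixes q = 5. Constraints 1 and 6 give r = p = q, so r = q. But 2 ≠ 5 — contradiction.

Unsatisfiable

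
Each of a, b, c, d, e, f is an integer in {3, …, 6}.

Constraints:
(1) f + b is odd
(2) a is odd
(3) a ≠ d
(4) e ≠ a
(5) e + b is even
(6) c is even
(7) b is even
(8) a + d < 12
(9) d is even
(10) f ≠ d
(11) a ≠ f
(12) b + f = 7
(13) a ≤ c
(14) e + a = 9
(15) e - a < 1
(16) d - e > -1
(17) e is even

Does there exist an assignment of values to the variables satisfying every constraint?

Take a = 5, b = 4, c = 6, d = 4, e = 4, f = 3. Then constraint 8: a + d = 9; constraint 12: b + f = 7; constraint 14: e + a = 9, and every other listed constraint is also met.

Satisfiable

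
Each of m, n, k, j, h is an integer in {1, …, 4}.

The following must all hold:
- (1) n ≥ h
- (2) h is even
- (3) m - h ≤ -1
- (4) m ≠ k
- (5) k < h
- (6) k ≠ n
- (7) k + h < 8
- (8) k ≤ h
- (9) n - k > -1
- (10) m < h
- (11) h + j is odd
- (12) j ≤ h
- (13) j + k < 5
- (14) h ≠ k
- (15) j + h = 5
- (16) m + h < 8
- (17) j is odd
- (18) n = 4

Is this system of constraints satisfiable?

Satisfiable

The assignment m = 2, n = 4, k = 3, j = 1, h = 4 works:
  constraint 3 holds since m - h = -2.
  constraint 7 holds since k + h = 7.
  constraint 9 holds since n - k = 1.
The rest check out directly.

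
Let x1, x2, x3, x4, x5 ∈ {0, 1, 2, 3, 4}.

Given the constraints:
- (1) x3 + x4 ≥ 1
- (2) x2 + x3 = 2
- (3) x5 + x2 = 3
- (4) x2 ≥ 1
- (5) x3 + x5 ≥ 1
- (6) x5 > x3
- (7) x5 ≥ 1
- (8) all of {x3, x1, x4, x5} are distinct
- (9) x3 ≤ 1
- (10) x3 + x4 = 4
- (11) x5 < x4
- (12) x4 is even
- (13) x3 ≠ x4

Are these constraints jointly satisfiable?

Take x1 = 2, x2 = 2, x3 = 0, x4 = 4, x5 = 1. Then constraint 1: x3 + x4 = 4; constraint 2: x2 + x3 = 2; constraint 3: x5 + x2 = 3, and every other listed constraint is also met.

Satisfiable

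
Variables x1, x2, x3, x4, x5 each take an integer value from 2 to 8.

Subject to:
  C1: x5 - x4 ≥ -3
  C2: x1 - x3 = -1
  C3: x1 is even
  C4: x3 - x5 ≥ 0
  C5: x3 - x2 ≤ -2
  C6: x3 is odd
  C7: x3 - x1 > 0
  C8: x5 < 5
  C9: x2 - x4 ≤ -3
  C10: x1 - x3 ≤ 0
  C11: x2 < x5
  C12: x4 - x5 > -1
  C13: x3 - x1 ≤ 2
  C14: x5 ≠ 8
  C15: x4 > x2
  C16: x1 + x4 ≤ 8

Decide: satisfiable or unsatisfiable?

Unsatisfiable

Constraints 1, 4, 5, and 9 give x2 − x3 ≥ 2, x3 − x5 ≥ 0, x5 − x4 ≥ -3, x4 − x2 ≥ 3.
Adding all 4 inequalities: the left sides telescope to 0, and the right sides sum to 2 + 0 + (-3) + 3 = 2. So 0 ≥ 2, which is false.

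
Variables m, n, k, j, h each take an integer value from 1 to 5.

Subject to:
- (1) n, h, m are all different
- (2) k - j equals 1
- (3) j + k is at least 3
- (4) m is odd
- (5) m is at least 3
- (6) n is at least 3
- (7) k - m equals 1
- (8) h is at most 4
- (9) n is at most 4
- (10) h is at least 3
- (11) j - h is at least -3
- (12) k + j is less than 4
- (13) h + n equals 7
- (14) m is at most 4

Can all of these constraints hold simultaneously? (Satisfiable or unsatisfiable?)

Constraints 5, 6, 8, 9, 10, and 14 confine each of n, h, m to the 2 values {3, 4}.
Constraint 1 requires all 3 of them to be distinct, but only 2 values are available — impossible by the pigeonhole principle.

Unsatisfiable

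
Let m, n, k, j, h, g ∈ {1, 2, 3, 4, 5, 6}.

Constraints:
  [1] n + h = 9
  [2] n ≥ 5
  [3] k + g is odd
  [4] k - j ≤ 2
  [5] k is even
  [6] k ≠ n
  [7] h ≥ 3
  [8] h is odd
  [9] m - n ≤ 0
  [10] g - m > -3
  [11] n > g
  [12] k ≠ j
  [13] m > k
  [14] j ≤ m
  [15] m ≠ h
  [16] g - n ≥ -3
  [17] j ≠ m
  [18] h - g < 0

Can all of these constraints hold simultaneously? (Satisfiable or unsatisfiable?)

Satisfiable

Try m = 6, n = 6, k = 2, j = 1, h = 3, g = 5.
Check constraint 1: n + h = 9; constraint 4: k - j = 1; constraint 9: m - n = 0. The remaining constraints are straightforward to verify.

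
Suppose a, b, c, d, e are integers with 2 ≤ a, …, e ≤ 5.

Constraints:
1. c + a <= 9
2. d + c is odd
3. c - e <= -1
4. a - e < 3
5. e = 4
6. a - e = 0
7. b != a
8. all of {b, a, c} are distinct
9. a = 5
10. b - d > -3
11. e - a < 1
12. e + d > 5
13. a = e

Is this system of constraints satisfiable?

Unsatisfiable

Constraint 9 fixes a = 5 and constraint 5 fixes e = 4, but constraint 13 requires a = e. Since 5 ≠ 4, contradiction.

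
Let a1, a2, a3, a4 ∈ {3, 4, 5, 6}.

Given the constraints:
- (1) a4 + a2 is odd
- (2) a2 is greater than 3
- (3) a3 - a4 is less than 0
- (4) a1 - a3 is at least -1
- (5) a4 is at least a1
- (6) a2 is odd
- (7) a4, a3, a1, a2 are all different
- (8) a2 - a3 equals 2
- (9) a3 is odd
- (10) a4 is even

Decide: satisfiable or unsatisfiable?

The assignment a1 = 4, a2 = 5, a3 = 3, a4 = 6 works:
  constraint 3 holds since a3 - a4 = -3.
  constraint 4 holds since a1 - a3 = 1.
  constraint 8 holds since a2 - a3 = 2.
The rest check out directly.

Satisfiable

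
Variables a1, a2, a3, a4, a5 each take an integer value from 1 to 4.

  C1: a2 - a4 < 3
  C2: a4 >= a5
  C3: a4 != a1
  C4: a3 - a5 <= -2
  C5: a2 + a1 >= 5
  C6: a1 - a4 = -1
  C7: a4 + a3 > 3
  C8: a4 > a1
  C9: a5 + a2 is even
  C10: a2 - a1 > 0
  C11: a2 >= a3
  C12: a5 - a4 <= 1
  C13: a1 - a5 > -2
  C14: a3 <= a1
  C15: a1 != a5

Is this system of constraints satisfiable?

The assignment a1 = 3, a2 = 4, a3 = 1, a4 = 4, a5 = 4 works:
  constraint 1 holds since a2 - a4 = 0.
  constraint 4 holds since a3 - a5 = -3.
The rest check out directly.

Satisfiable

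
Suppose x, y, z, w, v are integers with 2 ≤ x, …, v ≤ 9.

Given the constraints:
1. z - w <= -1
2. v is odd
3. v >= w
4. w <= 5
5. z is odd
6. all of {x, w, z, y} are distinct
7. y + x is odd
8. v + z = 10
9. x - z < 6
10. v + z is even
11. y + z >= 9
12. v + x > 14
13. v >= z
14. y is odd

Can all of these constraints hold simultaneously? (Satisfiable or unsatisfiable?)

One satisfying assignment is x = 8, y = 7, z = 3, w = 5, v = 7.
For the less obvious constraints — constraint 1: z - w = -2; constraint 8: v + z = 10; constraint 9: x - z = 5 — and the others hold by inspection.

Satisfiable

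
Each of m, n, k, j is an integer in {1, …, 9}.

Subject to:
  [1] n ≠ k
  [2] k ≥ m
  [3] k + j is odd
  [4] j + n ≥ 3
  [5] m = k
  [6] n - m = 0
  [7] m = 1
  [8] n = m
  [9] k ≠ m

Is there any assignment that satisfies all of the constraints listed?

Unsatisfiable

From constraints 5 and 8, n = m = k, so n = k. But constraint 1 says n ≠ k. Contradiction.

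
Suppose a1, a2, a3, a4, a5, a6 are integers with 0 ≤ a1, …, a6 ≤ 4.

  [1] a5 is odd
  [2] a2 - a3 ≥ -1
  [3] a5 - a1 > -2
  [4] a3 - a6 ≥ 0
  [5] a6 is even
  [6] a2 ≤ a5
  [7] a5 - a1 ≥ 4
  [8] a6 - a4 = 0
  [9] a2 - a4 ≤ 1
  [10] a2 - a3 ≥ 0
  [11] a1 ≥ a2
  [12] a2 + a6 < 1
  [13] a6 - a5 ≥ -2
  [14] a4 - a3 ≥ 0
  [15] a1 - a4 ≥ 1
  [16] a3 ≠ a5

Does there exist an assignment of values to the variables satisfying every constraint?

Unsatisfiable

Constraints 4, 7, 9, 10, 13, and 15 give a1 − a4 ≥ 1, a4 − a2 ≥ -1, a2 − a3 ≥ 0, a3 − a6 ≥ 0, a6 − a5 ≥ -2, a5 − a1 ≥ 4.
Adding all 6 inequalities: the left sides telescope to 0, and the right sides sum to 1 + (-1) + 0 + 0 + (-2) + 4 = 2. So 0 ≥ 2, which is false.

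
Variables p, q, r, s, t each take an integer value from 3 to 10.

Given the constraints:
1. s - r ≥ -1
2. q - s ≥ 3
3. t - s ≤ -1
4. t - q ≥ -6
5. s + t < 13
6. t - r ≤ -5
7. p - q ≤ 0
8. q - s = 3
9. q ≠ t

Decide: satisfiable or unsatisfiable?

Constraints 1, 2, 4, and 6 give q − s ≥ 3, s − r ≥ -1, r − t ≥ 5, t − q ≥ -6.
Adding all 4 inequalities: the left sides telescope to 0, and the right sides sum to 3 + (-1) + 5 + (-6) = 1. So 0 ≥ 1, which is false.

Unsatisfiable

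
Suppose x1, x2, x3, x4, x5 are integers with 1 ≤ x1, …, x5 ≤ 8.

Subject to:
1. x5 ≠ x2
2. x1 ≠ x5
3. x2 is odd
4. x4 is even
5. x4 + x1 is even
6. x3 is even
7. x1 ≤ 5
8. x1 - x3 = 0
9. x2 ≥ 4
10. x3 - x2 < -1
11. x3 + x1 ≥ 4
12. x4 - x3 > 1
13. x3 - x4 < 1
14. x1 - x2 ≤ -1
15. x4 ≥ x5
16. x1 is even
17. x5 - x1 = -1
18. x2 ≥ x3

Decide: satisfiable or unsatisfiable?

The assignment x1 = 2, x2 = 5, x3 = 2, x4 = 4, x5 = 1 works:
  constraint 8 holds since x1 - x3 = 0.
  constraint 10 holds since x3 - x2 = -3.
The rest check out directly.

Satisfiable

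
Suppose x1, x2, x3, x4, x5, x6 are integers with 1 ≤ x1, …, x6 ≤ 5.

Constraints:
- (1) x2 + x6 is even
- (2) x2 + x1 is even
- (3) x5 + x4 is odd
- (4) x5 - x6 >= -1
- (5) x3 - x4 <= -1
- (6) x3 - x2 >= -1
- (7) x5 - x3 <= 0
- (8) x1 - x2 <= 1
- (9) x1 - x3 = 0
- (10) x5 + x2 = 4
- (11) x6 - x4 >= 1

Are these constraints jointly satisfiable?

Constraints 4, 5, 7, and 11 give x4 − x3 ≥ 1, x3 − x5 ≥ 0, x5 − x6 ≥ -1, x6 − x4 ≥ 1.
Adding all 4 inequalities: the left sides telescope to 0, and the right sides sum to 1 + 0 + (-1) + 1 = 1. So 0 ≥ 1, which is false.

Unsatisfiable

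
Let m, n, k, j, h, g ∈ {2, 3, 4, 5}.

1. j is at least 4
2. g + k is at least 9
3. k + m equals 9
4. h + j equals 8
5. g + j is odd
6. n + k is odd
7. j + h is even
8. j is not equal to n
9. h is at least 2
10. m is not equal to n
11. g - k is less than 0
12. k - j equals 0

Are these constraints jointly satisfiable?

Satisfiable

Try m = 4, n = 2, k = 5, j = 5, h = 3, g = 4.
Check constraint 2: g + k = 9; constraint 3: k + m = 9; constraint 4: h + j = 8. The remaining constraints are straightforward to verify.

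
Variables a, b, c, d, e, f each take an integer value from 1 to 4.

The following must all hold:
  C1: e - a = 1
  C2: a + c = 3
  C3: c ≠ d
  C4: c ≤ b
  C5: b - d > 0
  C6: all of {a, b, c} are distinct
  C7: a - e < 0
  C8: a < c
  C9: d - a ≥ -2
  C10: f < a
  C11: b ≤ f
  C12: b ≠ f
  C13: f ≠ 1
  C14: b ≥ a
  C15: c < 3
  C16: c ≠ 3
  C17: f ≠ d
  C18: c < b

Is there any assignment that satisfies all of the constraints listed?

Unsatisfiable

Constraints 8, 10, 11, and 18 give b ≤ f, f < a, a < c, c < b. Chaining: b ≤ f < a < c < b, which forces b < b — impossible.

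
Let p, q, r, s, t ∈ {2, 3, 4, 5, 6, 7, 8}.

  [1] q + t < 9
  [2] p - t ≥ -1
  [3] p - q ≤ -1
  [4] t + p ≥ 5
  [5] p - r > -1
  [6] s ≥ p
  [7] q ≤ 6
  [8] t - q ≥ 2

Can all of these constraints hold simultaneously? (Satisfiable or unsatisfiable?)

Unsatisfiable

Constraints 2, 3, and 8 give p − t ≥ -1, t − q ≥ 2, q − p ≥ 1.
Adding all 3 inequalities: the left sides telescope to 0, and the right sides sum to (-1) + 2 + 1 = 2. So 0 ≥ 2, which is false.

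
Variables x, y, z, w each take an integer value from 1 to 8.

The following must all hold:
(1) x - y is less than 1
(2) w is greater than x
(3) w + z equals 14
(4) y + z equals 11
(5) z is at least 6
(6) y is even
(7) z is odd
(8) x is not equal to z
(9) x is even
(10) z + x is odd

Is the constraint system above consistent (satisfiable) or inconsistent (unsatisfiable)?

Satisfiable

One satisfying assignment is x = 2, y = 4, z = 7, w = 7.
For the less obvious constraints — constraint 1: x - y = -2; constraint 3: w + z = 14; constraint 4: y + z = 11 — and the others hold by inspection.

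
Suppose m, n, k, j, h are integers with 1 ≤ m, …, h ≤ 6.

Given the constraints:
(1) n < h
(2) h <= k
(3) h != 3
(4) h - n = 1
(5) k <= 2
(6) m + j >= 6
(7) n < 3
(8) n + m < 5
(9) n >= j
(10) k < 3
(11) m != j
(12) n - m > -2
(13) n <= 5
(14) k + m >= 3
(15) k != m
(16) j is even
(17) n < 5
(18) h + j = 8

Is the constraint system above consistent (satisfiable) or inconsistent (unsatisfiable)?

From constraints 2 and 5: h ≤ k ≤ 2. From constraints 9 and 13: j ≤ n ≤ 5. Hence h + j ≤ 7. But constraint 18 requires h + j = 8, and 8 > 7. Contradiction.

Unsatisfiable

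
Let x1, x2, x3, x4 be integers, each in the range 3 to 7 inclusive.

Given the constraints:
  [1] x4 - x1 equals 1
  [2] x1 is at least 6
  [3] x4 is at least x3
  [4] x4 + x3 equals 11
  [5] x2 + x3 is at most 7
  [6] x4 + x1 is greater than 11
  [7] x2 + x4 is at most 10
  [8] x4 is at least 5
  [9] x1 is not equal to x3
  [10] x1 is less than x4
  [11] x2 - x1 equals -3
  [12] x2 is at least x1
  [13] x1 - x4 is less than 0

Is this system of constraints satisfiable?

Unsatisfiable

From constraints 2 and 12: x2 ≥ x1 ≥ 6. From constraint 8: x4 ≥ 5. Hence x2 + x4 ≥ 11. But constraint 7 requires x2 + x4 ≤ 10, and 10 < 11. Contradiction.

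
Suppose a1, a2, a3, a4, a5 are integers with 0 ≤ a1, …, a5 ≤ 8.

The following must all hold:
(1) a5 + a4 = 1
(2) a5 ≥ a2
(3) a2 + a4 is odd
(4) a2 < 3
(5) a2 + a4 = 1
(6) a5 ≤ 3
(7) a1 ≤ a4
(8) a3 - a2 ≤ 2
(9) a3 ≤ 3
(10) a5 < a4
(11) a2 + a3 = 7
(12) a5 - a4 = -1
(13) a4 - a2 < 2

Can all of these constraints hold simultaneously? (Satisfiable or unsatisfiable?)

Unsatisfiable

From constraints 2 and 6: a2 ≤ a5 ≤ 3. From constraint 9: a3 ≤ 3. Hence a2 + a3 ≤ 6. But constraint 11 requires a2 + a3 = 7, and 7 > 6. Contradiction.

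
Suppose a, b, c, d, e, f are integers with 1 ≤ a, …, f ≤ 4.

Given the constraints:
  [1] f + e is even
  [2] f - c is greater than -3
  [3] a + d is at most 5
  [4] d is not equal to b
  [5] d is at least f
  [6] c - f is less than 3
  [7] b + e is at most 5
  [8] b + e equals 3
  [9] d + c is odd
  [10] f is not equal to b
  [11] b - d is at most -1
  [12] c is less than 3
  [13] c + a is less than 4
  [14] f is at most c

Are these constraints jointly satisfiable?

Setting (a, b, c, d, e, f) = (1, 2, 1, 4, 1, 1) satisfies everything: constraint 2: f - c = 0; constraint 3: a + d = 5; constraint 6: c - f = 0, and the others follow.

Satisfiable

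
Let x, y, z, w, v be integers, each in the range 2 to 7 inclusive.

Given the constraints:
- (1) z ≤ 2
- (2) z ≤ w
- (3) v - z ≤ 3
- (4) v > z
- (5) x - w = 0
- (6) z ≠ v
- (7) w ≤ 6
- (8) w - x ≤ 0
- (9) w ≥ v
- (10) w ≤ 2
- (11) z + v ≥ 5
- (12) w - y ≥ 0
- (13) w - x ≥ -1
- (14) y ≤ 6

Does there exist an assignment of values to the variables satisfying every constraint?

From constraint 1: z ≤ 2. From constraints 9 and 10: v ≤ w ≤ 2. Hence z + v ≤ 4. But constraint 11 requires z + v ≥ 5, and 5 > 4. Contradiction.

Unsatisfiable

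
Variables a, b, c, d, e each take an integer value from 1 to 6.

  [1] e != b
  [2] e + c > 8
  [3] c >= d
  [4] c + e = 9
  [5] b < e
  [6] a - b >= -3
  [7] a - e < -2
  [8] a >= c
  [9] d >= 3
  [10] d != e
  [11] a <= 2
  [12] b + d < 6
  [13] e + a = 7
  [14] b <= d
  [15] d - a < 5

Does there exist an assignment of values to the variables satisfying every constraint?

From constraints 3 and 9: c ≥ d and d ≥ 3, so c ≥ 3. From constraints 8 and 11: c ≤ a and a ≤ 2, so c ≤ 2. But 2 < 3, so no value of c works.

Unsatisfiable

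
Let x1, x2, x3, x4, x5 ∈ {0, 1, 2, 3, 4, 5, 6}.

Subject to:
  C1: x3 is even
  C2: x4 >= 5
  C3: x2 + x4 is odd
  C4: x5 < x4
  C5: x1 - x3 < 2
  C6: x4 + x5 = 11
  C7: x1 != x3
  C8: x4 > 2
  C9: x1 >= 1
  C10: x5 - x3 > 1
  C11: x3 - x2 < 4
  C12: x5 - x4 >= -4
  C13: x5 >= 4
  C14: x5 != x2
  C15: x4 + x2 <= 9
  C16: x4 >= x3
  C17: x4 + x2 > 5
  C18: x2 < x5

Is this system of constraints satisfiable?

One satisfying assignment is x1 = 1, x2 = 1, x3 = 2, x4 = 6, x5 = 5.
For the less obvious constraints — constraint 5: x1 - x3 = -1; constraint 6: x4 + x5 = 11; constraint 10: x5 - x3 = 3 — and the others hold by inspection.

Satisfiable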